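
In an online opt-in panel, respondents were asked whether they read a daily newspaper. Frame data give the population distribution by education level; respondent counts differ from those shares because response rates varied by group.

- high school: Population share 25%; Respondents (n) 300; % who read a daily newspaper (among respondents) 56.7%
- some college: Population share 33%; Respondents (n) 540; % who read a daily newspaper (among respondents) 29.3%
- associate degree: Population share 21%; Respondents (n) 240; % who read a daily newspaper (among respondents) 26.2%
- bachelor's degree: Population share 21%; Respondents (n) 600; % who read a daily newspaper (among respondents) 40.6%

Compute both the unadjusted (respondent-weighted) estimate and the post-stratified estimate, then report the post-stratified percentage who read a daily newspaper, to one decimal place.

37.9%

Unadjusted (pooled respondent) estimate weights by respondent counts:
  (300/1680)×56.7 + (540/1680)×29.3 + (240/1680)×26.2 + (600/1680)×40.6 = 37.7857%
Post-stratified estimate weights by population shares:
  0.25×56.7 + 0.33×29.3 + 0.21×26.2 + 0.21×40.6 = 37.872%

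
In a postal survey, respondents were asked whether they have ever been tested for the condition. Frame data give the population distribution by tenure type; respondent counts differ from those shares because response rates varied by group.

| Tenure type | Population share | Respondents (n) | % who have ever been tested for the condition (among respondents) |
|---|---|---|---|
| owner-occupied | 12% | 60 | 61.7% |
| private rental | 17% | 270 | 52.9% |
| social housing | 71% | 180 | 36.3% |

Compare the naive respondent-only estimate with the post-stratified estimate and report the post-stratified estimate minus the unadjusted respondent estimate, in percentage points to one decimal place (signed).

Naive respondent-only estimate (weights = respondent counts):
  (60/510)×61.7 + (270/510)×52.9 + (180/510)×36.3 = 48.0765%
Post-stratified estimate weights by population shares:
  0.12×61.7 + 0.17×52.9 + 0.71×36.3 = 42.17%
Difference = 42.17 − 48.0765 = -5.9065 pp.

-5.9 percentage points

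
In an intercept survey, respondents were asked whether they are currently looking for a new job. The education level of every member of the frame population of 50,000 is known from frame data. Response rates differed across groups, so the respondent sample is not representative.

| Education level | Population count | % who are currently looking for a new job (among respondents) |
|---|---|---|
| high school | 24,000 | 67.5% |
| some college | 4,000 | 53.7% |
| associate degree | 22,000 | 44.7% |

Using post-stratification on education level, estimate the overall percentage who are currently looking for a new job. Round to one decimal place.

56.4%

Each cell contributes population-share × respondent value:
  high school: (24,000/50,000) × 67.5 = 32.4
  some college: (4,000/50,000) × 53.7 = 4.296
  associate degree: (22,000/50,000) × 44.7 = 19.668
Post-stratified estimate = 56.364 → 56.4%.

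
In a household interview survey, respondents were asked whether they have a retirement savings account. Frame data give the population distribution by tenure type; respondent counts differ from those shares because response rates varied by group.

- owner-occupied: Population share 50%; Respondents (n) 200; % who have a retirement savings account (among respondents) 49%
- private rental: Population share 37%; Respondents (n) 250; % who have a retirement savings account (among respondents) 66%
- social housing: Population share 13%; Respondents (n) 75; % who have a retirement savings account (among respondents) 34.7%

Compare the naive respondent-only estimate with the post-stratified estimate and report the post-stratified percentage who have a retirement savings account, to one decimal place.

Without adjustment, the pooled respondent share is:
  (200/525)×49 + (250/525)×66 + (75/525)×34.7 = 55.0524%
Reweighting by population tenure type shares:
  0.5×49 + 0.37×66 + 0.13×34.7 = 53.431%

53.4%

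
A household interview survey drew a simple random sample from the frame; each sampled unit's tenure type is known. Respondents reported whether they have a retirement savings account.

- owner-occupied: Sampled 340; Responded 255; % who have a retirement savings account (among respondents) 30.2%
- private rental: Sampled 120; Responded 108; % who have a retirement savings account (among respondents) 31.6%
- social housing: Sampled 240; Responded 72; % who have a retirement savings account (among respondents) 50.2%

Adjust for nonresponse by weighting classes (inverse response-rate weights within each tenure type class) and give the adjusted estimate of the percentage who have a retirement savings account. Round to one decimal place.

Response rates by class: owner-occupied 255/340 = 75%, private rental 108/120 = 90%, social housing 72/240 = 30%.
Each respondent's weight = sampled/responded in their class; summing within a class gives n_sampled, so:
  owner-occupied: 340 × 30.2 = 10,268
  private rental: 120 × 31.6 = 3792
  social housing: 240 × 50.2 = 12,048
Adjusted estimate = 26,108 / 700 = 37.2971 → 37.3%.

37.3%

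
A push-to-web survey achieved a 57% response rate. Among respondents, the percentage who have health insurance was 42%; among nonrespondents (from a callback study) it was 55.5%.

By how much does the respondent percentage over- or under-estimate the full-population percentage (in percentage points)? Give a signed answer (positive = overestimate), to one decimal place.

Nonresponse fraction = 1 − 0.57 = 0.43.
Bias = (nonresponse fraction) × (respondent percentage − nonrespondent percentage)
     = 0.43 × (42 − 55.5) = 0.43 × -13.5 = -5.805.

-5.8 percentage points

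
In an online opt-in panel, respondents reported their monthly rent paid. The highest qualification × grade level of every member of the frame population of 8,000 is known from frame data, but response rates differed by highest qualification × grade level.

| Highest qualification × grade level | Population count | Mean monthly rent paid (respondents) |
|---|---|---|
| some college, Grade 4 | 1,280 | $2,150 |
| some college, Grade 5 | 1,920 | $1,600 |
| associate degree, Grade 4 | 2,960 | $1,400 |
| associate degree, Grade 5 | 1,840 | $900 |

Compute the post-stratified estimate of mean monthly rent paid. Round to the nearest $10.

$1,450

Post-stratification weights by population share, not respondent share:
  some college, Grade 4: (1,280/8,000) × 2150 = 344
  some college, Grade 5: (1,920/8,000) × 1600 = 384
  associate degree, Grade 4: (2,960/8,000) × 1400 = 518
  associate degree, Grade 5: (1,840/8,000) × 900 = 207
Post-stratified estimate = 1453 → $1,450.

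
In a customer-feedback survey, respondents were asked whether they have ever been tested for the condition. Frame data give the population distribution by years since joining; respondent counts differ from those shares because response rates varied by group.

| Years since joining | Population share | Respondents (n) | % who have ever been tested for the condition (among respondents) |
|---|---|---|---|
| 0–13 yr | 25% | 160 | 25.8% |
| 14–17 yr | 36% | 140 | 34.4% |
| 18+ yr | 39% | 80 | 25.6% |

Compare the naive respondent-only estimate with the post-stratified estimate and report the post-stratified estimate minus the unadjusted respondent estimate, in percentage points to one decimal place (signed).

-0.1 percentage points

Without adjustment, the pooled respondent share is:
  (160/380)×25.8 + (140/380)×34.4 + (80/380)×25.6 = 28.9263%
Post-stratified estimate weights by population shares:
  0.25×25.8 + 0.36×34.4 + 0.39×25.6 = 28.818%
Difference = 28.818 − 28.9263 = -0.1083 pp.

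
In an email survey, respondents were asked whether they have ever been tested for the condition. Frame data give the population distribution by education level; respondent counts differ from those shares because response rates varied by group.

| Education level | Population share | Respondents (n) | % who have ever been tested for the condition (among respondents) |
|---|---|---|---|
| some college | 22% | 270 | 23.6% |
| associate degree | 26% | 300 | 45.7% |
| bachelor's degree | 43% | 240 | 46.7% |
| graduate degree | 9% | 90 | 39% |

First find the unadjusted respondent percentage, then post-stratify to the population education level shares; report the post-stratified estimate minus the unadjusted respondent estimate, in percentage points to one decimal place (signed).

+2.0 percentage points

Naive respondent-only estimate (weights = respondent counts):
  (270/900)×23.6 + (300/900)×45.7 + (240/900)×46.7 + (90/900)×39 = 38.6667%
Post-stratifying to population shares instead:
  0.22×23.6 + 0.26×45.7 + 0.43×46.7 + 0.09×39 = 40.665%
Difference = 40.665 − 38.6667 = 1.9983 pp.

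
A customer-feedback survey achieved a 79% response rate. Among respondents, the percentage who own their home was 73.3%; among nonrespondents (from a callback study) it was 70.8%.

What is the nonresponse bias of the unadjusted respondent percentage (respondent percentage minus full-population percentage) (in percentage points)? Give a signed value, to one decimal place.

Nonresponse fraction = 1 − 0.79 = 0.21.
Bias = (nonresponse fraction) × (respondent percentage − nonrespondent percentage)
     = 0.21 × (73.3 − 70.8) = 0.21 × 2.5 = 0.525.

+0.5 percentage points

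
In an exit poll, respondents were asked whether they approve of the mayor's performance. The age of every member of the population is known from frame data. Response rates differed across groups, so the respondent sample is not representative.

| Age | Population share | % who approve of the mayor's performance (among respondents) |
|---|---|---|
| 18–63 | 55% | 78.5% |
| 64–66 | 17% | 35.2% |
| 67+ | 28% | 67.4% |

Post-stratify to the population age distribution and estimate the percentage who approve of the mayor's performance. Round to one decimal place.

Each cell contributes population-share × respondent value:
  18–63: 0.55 × 78.5 = 43.175
  64–66: 0.17 × 35.2 = 5.984
  67+: 0.28 × 67.4 = 18.872
Post-stratified estimate = 68.031 → 68.0%.

68.0%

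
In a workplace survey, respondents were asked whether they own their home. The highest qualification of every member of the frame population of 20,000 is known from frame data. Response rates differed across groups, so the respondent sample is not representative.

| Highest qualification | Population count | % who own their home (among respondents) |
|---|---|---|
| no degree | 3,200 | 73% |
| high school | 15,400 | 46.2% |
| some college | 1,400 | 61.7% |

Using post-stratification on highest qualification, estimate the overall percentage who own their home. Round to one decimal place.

Reweight to the known highest qualification distribution:
  no degree: (3,200/20,000) × 73 = 11.68
  high school: (15,400/20,000) × 46.2 = 35.574
  some college: (1,400/20,000) × 61.7 = 4.319
Post-stratified estimate = 51.573 → 51.6%.

51.6%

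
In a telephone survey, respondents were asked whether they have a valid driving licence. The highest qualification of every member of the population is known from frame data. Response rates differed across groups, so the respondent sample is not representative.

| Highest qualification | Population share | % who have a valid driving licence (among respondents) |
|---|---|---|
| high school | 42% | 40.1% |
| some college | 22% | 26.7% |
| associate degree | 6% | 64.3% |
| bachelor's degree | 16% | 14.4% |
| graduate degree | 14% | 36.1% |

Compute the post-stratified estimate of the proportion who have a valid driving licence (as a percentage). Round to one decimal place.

33.9%

Post-stratification weights by population share, not respondent share:
  high school: 0.42 × 40.1 = 16.842
  some college: 0.22 × 26.7 = 5.874
  associate degree: 0.06 × 64.3 = 3.858
  bachelor's degree: 0.16 × 14.4 = 2.304
  graduate degree: 0.14 × 36.1 = 5.054
Post-stratified estimate = 33.932 → 33.9%.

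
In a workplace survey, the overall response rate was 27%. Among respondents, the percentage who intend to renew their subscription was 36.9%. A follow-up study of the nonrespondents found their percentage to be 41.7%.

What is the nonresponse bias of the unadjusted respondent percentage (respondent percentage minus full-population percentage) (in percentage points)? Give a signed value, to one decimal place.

-3.5 percentage points

Nonresponse fraction = 1 − 0.27 = 0.73.
Bias = (nonresponse fraction) × (respondent percentage − nonrespondent percentage)
     = 0.73 × (36.9 − 41.7) = 0.73 × -4.8 = -3.504.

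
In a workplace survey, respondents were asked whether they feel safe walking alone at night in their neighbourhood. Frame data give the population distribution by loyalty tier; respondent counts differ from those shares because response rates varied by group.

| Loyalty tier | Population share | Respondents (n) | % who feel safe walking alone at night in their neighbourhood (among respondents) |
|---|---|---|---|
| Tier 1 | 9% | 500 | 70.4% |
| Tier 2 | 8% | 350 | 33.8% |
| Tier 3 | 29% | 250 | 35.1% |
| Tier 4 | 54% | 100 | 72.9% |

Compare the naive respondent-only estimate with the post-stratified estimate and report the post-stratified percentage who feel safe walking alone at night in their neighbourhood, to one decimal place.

58.6%

Without adjustment, the pooled respondent share is:
  (500/1200)×70.4 + (350/1200)×33.8 + (250/1200)×35.1 + (100/1200)×72.9 = 52.5792%
Reweighting by population loyalty tier shares:
  0.09×70.4 + 0.08×33.8 + 0.29×35.1 + 0.54×72.9 = 58.585%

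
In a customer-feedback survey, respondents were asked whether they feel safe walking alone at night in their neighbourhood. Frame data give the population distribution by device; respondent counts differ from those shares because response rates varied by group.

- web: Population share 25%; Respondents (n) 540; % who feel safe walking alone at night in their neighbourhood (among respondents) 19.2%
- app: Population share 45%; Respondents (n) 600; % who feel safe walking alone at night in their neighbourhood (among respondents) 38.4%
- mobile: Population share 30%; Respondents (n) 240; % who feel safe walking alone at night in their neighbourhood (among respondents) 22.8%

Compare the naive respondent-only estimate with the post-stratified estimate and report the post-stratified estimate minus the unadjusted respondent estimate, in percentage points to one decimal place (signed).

Without adjustment, the pooled respondent share is:
  (540/1380)×19.2 + (600/1380)×38.4 + (240/1380)×22.8 = 28.1739%
Post-stratified estimate weights by population shares:
  0.25×19.2 + 0.45×38.4 + 0.3×22.8 = 28.92%
Difference = 28.92 − 28.1739 = 0.7461 pp.

+0.7 percentage points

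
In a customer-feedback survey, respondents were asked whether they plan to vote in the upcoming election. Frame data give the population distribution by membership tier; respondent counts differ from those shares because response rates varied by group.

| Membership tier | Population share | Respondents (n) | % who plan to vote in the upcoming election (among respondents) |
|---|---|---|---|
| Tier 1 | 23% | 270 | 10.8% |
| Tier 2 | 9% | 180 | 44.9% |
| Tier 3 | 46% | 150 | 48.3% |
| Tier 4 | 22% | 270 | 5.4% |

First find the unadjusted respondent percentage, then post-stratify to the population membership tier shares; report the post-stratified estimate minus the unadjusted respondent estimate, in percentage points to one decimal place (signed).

+7.3 percentage points

Without adjustment, the pooled respondent share is:
  (270/870)×10.8 + (180/870)×44.9 + (150/870)×48.3 + (270/870)×5.4 = 22.6448%
Post-stratifying to population shares instead:
  0.23×10.8 + 0.09×44.9 + 0.46×48.3 + 0.22×5.4 = 29.931%
Difference = 29.931 − 22.6448 = 7.2862 pp.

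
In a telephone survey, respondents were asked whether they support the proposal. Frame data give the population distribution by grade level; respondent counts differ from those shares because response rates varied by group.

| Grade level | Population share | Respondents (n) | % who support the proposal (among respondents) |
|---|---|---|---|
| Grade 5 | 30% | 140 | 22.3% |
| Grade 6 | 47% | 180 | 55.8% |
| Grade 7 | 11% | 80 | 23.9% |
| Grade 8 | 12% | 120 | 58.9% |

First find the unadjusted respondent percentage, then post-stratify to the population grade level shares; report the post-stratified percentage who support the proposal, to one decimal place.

Without adjustment, the pooled respondent share is:
  (140/520)×22.3 + (180/520)×55.8 + (80/520)×23.9 + (120/520)×58.9 = 42.5885%
Post-stratifying to population shares instead:
  0.3×22.3 + 0.47×55.8 + 0.11×23.9 + 0.12×58.9 = 42.613%

42.6%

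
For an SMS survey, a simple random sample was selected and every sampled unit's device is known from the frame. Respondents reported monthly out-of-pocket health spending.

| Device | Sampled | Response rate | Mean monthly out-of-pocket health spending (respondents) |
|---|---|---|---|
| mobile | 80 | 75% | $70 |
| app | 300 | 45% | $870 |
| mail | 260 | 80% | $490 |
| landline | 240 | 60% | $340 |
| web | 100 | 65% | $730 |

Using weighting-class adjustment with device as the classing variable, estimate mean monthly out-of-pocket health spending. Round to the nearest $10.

$560

Weighting each respondent by the inverse class response rate inflates each class back to its sampled size, so the class weight is n_sampled:
  mobile: 80 × 70 = 5600
  app: 300 × 870 = 261,000
  mail: 260 × 490 = 127,400
  landline: 240 × 340 = 81,600
  web: 100 × 730 = 73,000
Adjusted estimate = 548,600 / 980 = 559.796 → $560.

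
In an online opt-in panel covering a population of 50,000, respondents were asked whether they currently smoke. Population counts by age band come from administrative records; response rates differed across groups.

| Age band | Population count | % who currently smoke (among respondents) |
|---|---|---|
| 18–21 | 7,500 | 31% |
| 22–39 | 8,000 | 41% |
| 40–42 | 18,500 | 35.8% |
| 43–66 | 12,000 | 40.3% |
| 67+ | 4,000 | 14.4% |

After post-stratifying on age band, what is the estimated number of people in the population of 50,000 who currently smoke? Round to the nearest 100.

17,600

Estimated count per cell = population count × respondent percentage:
  18–21: 7,500 × 31% = 2325
  22–39: 8,000 × 41% = 3280
  40–42: 18,500 × 35.8% = 6623
  43–66: 12,000 × 40.3% = 4836
  67+: 4,000 × 14.4% = 576
Estimated total = 17,640 → 17,600.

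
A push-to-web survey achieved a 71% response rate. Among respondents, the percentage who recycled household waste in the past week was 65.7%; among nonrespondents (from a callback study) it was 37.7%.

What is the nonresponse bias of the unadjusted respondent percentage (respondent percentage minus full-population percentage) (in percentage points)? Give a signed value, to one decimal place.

Nonresponse fraction = 1 − 0.71 = 0.29.
Bias = (nonresponse fraction) × (respondent percentage − nonrespondent percentage)
     = 0.29 × (65.7 − 37.7) = 0.29 × 28 = 8.12.

+8.1 percentage points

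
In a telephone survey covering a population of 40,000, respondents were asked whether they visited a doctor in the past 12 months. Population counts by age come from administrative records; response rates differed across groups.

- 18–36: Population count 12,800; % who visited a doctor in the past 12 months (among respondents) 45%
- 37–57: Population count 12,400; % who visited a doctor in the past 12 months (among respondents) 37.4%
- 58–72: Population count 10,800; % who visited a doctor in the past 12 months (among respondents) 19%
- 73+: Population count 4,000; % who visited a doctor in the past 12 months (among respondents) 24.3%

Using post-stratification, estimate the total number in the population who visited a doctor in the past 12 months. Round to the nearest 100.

Estimated count per cell = population count × respondent percentage:
  18–36: 12,800 × 45% = 5760
  37–57: 12,400 × 37.4% = 4637.6
  58–72: 10,800 × 19% = 2052
  73+: 4,000 × 24.3% = 972
Estimated total = 13421.6 → 13,400.

13,400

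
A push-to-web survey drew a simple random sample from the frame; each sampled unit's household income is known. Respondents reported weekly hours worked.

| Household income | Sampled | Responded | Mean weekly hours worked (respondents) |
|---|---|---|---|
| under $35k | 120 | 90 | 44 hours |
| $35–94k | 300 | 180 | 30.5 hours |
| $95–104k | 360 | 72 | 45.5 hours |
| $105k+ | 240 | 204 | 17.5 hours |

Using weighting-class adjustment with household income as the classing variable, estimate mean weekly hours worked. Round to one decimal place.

34.3

Response rates by class: under $35k 90/120 = 75%, $35–94k 180/300 = 60%, $95–104k 72/360 = 20%, $105k+ 204/240 = 85%.
Weighting each respondent by the inverse class response rate inflates each class back to its sampled size, so the class weight is n_sampled:
  under $35k: 120 × 44 = 5280
  $35–94k: 300 × 30.5 = 9150
  $95–104k: 360 × 45.5 = 16,380
  $105k+: 240 × 17.5 = 4200
Adjusted estimate = 35,010 / 1,020 = 34.3235 → 34.3.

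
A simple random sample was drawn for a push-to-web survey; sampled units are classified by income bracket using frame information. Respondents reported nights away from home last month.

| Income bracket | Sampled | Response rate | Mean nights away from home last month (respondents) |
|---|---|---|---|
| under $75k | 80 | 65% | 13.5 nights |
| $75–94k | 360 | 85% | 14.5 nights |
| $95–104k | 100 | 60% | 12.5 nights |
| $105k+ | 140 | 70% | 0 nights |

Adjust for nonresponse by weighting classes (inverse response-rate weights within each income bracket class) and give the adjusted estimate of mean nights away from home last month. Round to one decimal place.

11.1

With weight = n_sampled/n_responded per class, the weighted class total is n_sampled:
  under $75k: 80 × 13.5 = 1080
  $75–94k: 360 × 14.5 = 5220
  $95–104k: 100 × 12.5 = 1250
  $105k+: 140 × 0 = 0
Adjusted estimate = 7550 / 680 = 11.1029 → 11.1.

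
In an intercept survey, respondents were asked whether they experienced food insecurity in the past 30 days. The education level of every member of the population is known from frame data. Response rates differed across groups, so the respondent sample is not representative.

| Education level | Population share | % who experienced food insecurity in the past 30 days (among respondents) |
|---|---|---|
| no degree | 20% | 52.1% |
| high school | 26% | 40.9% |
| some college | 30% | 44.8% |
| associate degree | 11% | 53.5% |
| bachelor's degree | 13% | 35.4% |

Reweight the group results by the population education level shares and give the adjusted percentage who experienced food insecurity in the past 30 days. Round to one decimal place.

45.0%

Reweight to the known education level distribution:
  no degree: 0.2 × 52.1 = 10.42
  high school: 0.26 × 40.9 = 10.634
  some college: 0.3 × 44.8 = 13.44
  associate degree: 0.11 × 53.5 = 5.885
  bachelor's degree: 0.13 × 35.4 = 4.602
Post-stratified estimate = 44.981 → 45.0%.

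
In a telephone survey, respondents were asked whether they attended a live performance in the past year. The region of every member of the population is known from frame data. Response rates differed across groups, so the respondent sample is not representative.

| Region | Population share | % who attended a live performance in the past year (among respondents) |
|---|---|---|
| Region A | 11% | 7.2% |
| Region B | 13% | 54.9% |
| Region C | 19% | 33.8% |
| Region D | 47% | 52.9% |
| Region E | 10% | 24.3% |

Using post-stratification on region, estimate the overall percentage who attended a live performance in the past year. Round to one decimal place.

41.6%

Reweight to the known region distribution:
  Region A: 0.11 × 7.2 = 0.792
  Region B: 0.13 × 54.9 = 7.137
  Region C: 0.19 × 33.8 = 6.422
  Region D: 0.47 × 52.9 = 24.863
  Region E: 0.1 × 24.3 = 2.43
Post-stratified estimate = 41.644 → 41.6%.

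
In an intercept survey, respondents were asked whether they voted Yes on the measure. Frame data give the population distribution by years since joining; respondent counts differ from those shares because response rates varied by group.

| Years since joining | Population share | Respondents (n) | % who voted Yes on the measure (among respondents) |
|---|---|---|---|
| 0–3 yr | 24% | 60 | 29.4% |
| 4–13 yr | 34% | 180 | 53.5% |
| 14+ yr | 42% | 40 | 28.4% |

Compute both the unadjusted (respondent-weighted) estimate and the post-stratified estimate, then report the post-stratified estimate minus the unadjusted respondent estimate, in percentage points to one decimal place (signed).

-7.6 percentage points

Without adjustment, the pooled respondent share is:
  (60/280)×29.4 + (180/280)×53.5 + (40/280)×28.4 = 44.75%
Reweighting by population years since joining shares:
  0.24×29.4 + 0.34×53.5 + 0.42×28.4 = 37.174%
Difference = 37.174 − 44.75 = -7.576 pp.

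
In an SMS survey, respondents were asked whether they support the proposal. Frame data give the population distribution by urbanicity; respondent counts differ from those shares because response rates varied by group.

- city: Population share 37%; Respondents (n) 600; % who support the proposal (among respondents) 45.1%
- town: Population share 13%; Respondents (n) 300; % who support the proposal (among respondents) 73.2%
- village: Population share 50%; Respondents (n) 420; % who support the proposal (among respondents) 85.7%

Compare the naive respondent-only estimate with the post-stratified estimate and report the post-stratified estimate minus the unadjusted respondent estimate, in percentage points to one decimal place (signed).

Unadjusted (pooled respondent) estimate weights by respondent counts:
  (600/1320)×45.1 + (300/1320)×73.2 + (420/1320)×85.7 = 64.4045%
Reweighting by population urbanicity shares:
  0.37×45.1 + 0.13×73.2 + 0.5×85.7 = 69.053%
Difference = 69.053 − 64.4045 = 4.6485 pp.

+4.6 percentage points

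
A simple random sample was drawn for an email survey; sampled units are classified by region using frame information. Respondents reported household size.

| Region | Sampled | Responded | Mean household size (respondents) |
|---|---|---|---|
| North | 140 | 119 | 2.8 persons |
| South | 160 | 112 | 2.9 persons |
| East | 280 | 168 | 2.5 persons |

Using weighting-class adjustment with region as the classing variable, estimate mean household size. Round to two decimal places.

2.68

Response rates by class: North 119/140 = 85%, South 112/160 = 70%, East 168/280 = 60%.
With weight = n_sampled/n_responded per class, the weighted class total is n_sampled:
  North: 140 × 2.8 = 392
  South: 160 × 2.9 = 464
  East: 280 × 2.5 = 700
Adjusted estimate = 1556 / 580 = 2.68276 → 2.68.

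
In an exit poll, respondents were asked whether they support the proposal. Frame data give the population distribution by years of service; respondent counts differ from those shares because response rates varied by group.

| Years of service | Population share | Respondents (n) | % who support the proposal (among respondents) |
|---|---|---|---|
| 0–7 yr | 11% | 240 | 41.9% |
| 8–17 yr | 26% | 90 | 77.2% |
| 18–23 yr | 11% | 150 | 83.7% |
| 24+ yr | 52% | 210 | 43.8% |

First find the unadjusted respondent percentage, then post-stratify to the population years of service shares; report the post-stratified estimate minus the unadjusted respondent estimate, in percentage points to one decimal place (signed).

+0.5 percentage points

Unadjusted (pooled respondent) estimate weights by respondent counts:
  (240/690)×41.9 + (90/690)×77.2 + (150/690)×83.7 + (210/690)×43.8 = 56.1696%
Post-stratified estimate weights by population shares:
  0.11×41.9 + 0.26×77.2 + 0.11×83.7 + 0.52×43.8 = 56.664%
Difference = 56.664 − 56.1696 = 0.4944 pp.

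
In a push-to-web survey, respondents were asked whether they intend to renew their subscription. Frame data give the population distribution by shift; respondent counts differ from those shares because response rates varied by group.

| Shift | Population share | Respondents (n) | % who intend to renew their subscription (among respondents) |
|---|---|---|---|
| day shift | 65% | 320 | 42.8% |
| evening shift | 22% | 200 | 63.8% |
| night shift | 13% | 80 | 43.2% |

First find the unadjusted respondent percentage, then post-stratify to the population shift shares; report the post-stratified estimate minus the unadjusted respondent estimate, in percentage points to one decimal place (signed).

Unadjusted (pooled respondent) estimate weights by respondent counts:
  (320/600)×42.8 + (200/600)×63.8 + (80/600)×43.2 = 49.8533%
Reweighting by population shift shares:
  0.65×42.8 + 0.22×63.8 + 0.13×43.2 = 47.472%
Difference = 47.472 − 49.8533 = -2.3813 pp.

-2.4 percentage points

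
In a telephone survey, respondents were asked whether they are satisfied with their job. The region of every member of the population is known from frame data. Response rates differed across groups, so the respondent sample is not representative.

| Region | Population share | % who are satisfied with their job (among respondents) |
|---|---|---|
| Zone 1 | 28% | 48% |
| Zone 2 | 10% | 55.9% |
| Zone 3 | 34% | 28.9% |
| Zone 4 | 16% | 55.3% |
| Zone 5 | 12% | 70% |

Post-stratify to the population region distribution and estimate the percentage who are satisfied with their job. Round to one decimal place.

Post-stratification weights by population share, not respondent share:
  Zone 1: 0.28 × 48 = 13.44
  Zone 2: 0.1 × 55.9 = 5.59
  Zone 3: 0.34 × 28.9 = 9.826
  Zone 4: 0.16 × 55.3 = 8.848
  Zone 5: 0.12 × 70 = 8.4
Post-stratified estimate = 46.104 → 46.1%.

46.1%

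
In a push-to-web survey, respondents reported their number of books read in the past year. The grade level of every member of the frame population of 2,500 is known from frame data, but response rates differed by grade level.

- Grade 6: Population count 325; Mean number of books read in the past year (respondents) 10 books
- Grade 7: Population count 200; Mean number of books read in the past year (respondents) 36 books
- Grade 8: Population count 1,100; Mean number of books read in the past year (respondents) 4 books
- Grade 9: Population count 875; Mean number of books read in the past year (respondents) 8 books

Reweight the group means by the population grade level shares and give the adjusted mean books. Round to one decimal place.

Post-stratification weights by population share, not respondent share:
  Grade 6: (325/2,500) × 10 = 1.3
  Grade 7: (200/2,500) × 36 = 2.88
  Grade 8: (1,100/2,500) × 4 = 1.76
  Grade 9: (875/2,500) × 8 = 2.8
Post-stratified estimate = 8.74 → 8.7.

8.7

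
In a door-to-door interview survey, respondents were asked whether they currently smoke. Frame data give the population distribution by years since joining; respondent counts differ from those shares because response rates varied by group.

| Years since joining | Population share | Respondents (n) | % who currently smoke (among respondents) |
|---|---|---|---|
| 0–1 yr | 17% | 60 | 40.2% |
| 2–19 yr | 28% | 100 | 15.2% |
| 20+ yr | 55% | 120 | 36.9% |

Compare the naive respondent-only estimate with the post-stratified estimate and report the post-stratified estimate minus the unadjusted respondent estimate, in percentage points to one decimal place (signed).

Unadjusted (pooled respondent) estimate weights by respondent counts:
  (60/280)×40.2 + (100/280)×15.2 + (120/280)×36.9 = 29.8571%
Post-stratifying to population shares instead:
  0.17×40.2 + 0.28×15.2 + 0.55×36.9 = 31.385%
Difference = 31.385 − 29.8571 = 1.5279 pp.

+1.5 percentage points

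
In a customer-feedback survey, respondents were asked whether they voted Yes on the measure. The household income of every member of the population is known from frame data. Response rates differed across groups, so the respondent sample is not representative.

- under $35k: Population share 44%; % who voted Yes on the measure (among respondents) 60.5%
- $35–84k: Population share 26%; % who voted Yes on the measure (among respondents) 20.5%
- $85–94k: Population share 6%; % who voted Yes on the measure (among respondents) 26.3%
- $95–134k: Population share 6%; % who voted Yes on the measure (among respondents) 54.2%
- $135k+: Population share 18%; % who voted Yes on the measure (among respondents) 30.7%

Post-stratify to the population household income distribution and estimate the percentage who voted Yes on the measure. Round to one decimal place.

42.3%

Reweight to the known household income distribution:
  under $35k: 0.44 × 60.5 = 26.62
  $35–84k: 0.26 × 20.5 = 5.33
  $85–94k: 0.06 × 26.3 = 1.578
  $95–134k: 0.06 × 54.2 = 3.252
  $135k+: 0.18 × 30.7 = 5.526
Post-stratified estimate = 42.306 → 42.3%.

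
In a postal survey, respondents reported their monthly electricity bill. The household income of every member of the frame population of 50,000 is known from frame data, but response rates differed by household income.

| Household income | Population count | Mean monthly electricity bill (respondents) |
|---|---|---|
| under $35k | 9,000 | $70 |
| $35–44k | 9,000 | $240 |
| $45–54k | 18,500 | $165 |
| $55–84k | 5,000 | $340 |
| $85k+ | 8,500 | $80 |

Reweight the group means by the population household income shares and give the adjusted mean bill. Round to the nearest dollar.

Each cell contributes population-share × respondent value:
  under $35k: (9,000/50,000) × 70 = 12.6
  $35–44k: (9,000/50,000) × 240 = 43.2
  $45–54k: (18,500/50,000) × 165 = 61.05
  $55–84k: (5,000/50,000) × 340 = 34
  $85k+: (8,500/50,000) × 80 = 13.6
Post-stratified estimate = 164.45 → $164.

$164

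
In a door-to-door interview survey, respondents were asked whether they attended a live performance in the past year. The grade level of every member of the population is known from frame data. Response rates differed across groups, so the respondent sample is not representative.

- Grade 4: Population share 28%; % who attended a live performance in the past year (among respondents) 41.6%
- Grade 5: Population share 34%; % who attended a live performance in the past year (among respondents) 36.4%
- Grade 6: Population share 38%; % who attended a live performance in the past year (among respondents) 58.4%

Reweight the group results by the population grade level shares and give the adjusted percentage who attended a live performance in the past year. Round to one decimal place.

Each cell contributes population-share × respondent value:
  Grade 4: 0.28 × 41.6 = 11.648
  Grade 5: 0.34 × 36.4 = 12.376
  Grade 6: 0.38 × 58.4 = 22.192
Post-stratified estimate = 46.216 → 46.2%.

46.2%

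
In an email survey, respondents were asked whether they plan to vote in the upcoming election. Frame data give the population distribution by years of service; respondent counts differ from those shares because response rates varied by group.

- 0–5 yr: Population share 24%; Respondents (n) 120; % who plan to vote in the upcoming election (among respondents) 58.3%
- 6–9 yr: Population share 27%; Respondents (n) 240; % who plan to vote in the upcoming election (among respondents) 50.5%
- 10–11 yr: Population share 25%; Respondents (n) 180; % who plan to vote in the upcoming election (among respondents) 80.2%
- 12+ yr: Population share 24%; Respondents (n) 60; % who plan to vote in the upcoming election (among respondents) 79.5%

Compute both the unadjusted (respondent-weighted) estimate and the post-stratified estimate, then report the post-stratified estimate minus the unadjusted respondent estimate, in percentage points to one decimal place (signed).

+2.9 percentage points

Naive respondent-only estimate (weights = respondent counts):
  (120/600)×58.3 + (240/600)×50.5 + (180/600)×80.2 + (60/600)×79.5 = 63.87%
Reweighting by population years of service shares:
  0.24×58.3 + 0.27×50.5 + 0.25×80.2 + 0.24×79.5 = 66.757%
Difference = 66.757 − 63.87 = 2.887 pp.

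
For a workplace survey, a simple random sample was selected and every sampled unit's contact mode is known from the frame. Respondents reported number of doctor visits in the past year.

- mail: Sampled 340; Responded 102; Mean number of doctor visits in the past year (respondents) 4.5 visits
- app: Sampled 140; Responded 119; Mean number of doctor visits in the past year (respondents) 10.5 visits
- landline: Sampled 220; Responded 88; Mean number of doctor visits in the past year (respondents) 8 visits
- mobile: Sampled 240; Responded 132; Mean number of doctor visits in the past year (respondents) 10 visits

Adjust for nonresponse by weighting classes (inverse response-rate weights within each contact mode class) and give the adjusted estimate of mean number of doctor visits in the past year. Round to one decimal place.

7.6

Class response rates: mail 102/340 = 30%, app 119/140 = 85%, landline 88/220 = 40%, mobile 132/240 = 55%.
Inverse-response-rate weighting restores each class to its sampled count, so class totals weight by n_sampled:
  mail: 340 × 4.5 = 1530
  app: 140 × 10.5 = 1470
  landline: 220 × 8 = 1760
  mobile: 240 × 10 = 2400
Adjusted estimate = 7160 / 940 = 7.61702 → 7.6.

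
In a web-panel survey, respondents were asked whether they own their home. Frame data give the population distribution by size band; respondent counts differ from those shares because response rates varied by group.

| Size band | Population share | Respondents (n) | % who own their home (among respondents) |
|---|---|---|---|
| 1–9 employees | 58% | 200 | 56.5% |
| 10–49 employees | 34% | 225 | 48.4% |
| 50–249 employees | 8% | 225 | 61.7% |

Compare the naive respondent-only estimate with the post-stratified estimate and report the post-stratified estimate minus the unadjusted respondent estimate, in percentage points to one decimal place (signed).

-1.3 percentage points

Naive respondent-only estimate (weights = respondent counts):
  (200/650)×56.5 + (225/650)×48.4 + (225/650)×61.7 = 55.4962%
Post-stratified estimate weights by population shares:
  0.58×56.5 + 0.34×48.4 + 0.08×61.7 = 54.162%
Difference = 54.162 − 55.4962 = -1.3342 pp.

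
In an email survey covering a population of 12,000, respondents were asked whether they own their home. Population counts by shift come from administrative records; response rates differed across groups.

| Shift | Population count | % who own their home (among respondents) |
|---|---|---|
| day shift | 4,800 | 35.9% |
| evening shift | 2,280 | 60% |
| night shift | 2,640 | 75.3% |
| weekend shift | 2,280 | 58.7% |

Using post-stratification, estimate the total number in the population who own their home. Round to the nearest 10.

Apply each group's respondent rate to its population count:
  day shift: 4,800 × 35.9% = 1723.2
  evening shift: 2,280 × 60% = 1368
  night shift: 2,640 × 75.3% = 1987.92
  weekend shift: 2,280 × 58.7% = 1338.36
Estimated total = 6417.48 → 6,420.

6,420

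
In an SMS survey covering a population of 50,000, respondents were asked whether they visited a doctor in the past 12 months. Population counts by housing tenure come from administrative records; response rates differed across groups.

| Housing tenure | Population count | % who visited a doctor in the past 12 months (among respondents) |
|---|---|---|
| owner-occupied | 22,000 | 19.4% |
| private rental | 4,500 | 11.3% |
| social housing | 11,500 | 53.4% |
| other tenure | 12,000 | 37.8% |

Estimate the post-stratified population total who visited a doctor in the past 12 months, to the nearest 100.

Each cell contributes its population count × the respondent rate:
  owner-occupied: 22,000 × 19.4% = 4268
  private rental: 4,500 × 11.3% = 508.5
  social housing: 11,500 × 53.4% = 6141
  other tenure: 12,000 × 37.8% = 4536
Estimated total = 15453.5 → 15,500.

15,500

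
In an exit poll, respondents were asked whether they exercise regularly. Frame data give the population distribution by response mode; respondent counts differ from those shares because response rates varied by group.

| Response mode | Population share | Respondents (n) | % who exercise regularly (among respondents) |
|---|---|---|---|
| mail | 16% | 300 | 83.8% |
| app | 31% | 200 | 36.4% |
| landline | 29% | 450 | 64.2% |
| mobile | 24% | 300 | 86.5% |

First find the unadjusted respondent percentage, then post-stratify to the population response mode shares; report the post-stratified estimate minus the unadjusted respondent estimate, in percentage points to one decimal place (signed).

-5.7 percentage points

Unadjusted (pooled respondent) estimate weights by respondent counts:
  (300/1250)×83.8 + (200/1250)×36.4 + (450/1250)×64.2 + (300/1250)×86.5 = 69.808%
Post-stratified estimate weights by population shares:
  0.16×83.8 + 0.31×36.4 + 0.29×64.2 + 0.24×86.5 = 64.07%
Difference = 64.07 − 69.808 = -5.738 pp.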